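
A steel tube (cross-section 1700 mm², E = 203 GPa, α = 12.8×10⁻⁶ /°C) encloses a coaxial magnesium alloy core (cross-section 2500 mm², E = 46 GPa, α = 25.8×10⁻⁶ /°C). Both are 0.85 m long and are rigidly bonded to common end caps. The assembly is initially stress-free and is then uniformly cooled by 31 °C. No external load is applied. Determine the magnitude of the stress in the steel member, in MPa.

σ ≈ 20.4 MPa (compressive)

Equilibrium of a rigid end plate with no external load gives equal and opposite internal forces ±P in the two members. Since α_{magnesium alloy} > α_{steel}, cooling drives the magnesium alloy into tension and the steel into compression.
Compatibility of the two members (thermal + elastic change equal): (α₁ − α₂)ΔT = P·[1/(A₁E₁) + 1/(A₂E₂)].
|α₁ − α₂|·ΔT = 13×10⁻⁶ × 31 = 0.000403.
1/(A₁E₁) + 1/(A₂E₂) = 1/(1700×203×10³) + 1/(2500×46×10³) = 1.159×10⁻⁸ N⁻¹.
P = 0.000403 / 1.159×10⁻⁸ = 34760 N = 34.76 kN.
σ_{steel} = P/A₁ = 34760/1700 = 20.45 MPa, compressive.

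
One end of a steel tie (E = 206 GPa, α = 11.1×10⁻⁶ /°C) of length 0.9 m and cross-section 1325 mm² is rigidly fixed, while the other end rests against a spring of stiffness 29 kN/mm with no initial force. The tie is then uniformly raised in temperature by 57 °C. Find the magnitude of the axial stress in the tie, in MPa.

σ ≈ 11.4 MPa (compressive)

Free thermal expansion: δ_free = αΔT L = 11.1×10⁻⁶ × 57 × 900 = 0.5694 mm.
With a force P in the spring, the elastic change of the tie is PL/(AE) and that of the spring is P/k; compatibility requires their sum to equal δ_free.
So P = δ_free / [L/(AE) + 1/k] = 0.5694 / [ 900/(1325×206×10³) + 1/(29×10³) ].
P = 0.5694 / 3.778×10⁻⁵ = 15070 N.
σ = P/A = 15070/1325 = 11.38 MPa.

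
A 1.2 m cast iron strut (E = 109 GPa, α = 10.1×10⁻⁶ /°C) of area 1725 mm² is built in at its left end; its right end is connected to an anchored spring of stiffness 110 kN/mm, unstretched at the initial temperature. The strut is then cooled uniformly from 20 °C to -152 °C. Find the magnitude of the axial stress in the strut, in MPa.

If the spring were absent the strut would shorten by αΔT L = 10.1×10⁻⁶ × 172 × 1200 = 2.085 mm.
Let P be the tensile force in the spring. The strut extends elastically by PL/(AE) and the spring stretches by P/k; together these equal δ_free.
P [ L/(AE) + 1/k ] = δ_free → P [ 1200/(1725×109×10³) + 1/(110×10³) ] = 2.085.
P = 2.085 / 1.547×10⁻⁵ = 134700 N.
σ = P/A = 134700/1725 = 78.1 MPa.

σ ≈ 78.1 MPa (tensile)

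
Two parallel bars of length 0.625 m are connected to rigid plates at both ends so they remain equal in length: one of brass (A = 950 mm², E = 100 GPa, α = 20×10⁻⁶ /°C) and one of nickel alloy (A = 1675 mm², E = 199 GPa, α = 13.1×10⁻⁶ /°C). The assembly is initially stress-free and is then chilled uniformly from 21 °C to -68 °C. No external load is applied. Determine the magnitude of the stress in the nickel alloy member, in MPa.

The brass has the larger α, so on cooling it would change length more than the nickel alloy if both were free. The rigid plates force a common final length, so the brass is put into tension and the nickel alloy into compression, with equal and opposite forces P (no external load).
Setting the final lengths equal and cancelling L: (α₁ − α₂)ΔT = P/(A₁E₁) + P/(A₂E₂).
|α₁ − α₂|·ΔT = 6.9×10⁻⁶ × 89 = 0.0006141.
1/(A₁E₁) + 1/(A₂E₂) = 1/(950×100×10³) + 1/(1675×199×10³) = 1.353×10⁻⁸ N⁻¹.
So P = 0.0006141 / 1.353×10⁻⁸ = 45.4 kN.
σ_{nickel alloy} = P/A₂ = 45400/1675 = 27.1 MPa, compressive.

σ ≈ 27.1 MPa (compressive)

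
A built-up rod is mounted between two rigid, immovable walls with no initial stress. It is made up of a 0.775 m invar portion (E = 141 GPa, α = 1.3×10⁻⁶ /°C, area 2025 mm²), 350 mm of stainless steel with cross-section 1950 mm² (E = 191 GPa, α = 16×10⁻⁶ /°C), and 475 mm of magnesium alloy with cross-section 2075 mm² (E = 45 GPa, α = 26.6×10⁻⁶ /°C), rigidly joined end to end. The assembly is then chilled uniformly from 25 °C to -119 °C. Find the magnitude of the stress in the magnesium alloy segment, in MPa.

With the walls removed the bar would change length by δ_free = Σ αᵢΔT Lᵢ = 1.3×10⁻⁶×144×775 + 16×10⁻⁶×144×350 + 26.6×10⁻⁶×144×475 = 2.771 mm.
The walls prevent any net length change, so an axial force P (same in every segment) develops. Compatibility: P · Σ Lᵢ/(AᵢEᵢ) = δ_free.
Σ Lᵢ/(AᵢEᵢ) = 775/(2025×141×10³) + 350/(1950×191×10³) + 475/(2075×45×10³) = 8.741×10⁻⁶ mm/N.
Hence P = δ_free / Σ(L/AE) = 2.771/8.741×10⁻⁶ = 317 kN (tensile).
σ_{magnesium alloy} = P / A = 317000 / 2075 = 152.8 MPa.

σ ≈ 153 MPa (tensile)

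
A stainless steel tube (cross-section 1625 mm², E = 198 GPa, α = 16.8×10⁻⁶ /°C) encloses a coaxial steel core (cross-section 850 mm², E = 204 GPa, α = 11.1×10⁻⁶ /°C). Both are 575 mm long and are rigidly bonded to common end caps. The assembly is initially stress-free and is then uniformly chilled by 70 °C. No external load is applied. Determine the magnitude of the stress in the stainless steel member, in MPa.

σ ≈ 27.7 MPa (tensile)

Equilibrium of a rigid end plate with no external load gives equal and opposite internal forces ±P in the two members. Since α_{stainless steel} > α_{steel}, cooling drives the stainless steel into tension and the steel into compression.
Setting the final lengths equal and cancelling L: (α₁ − α₂)ΔT = P/(A₁E₁) + P/(A₂E₂).
|α₁ − α₂|·ΔT = 5.7×10⁻⁶ × 70 = 0.000399.
1/(A₁E₁) + 1/(A₂E₂) = 1/(1625×198×10³) + 1/(850×204×10³) = 8.875×10⁻⁹ N⁻¹.
So P = 0.000399 / 8.875×10⁻⁹ = 44.96 kN.
σ_{stainless steel} = P/A₁ = 44960/1625 = 27.67 MPa, tensile.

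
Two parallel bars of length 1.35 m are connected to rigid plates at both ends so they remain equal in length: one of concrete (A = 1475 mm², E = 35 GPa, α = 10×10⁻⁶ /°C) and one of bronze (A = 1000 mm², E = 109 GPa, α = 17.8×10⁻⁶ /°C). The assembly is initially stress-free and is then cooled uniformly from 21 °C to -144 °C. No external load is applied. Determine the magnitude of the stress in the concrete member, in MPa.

Both members must finish at the same length. With the larger α, the bronze tends to over-contract; the plates restrain it, putting the bronze in tension and the concrete in compression. With no external load the two internal forces are equal and opposite, magnitude P.
Setting the final lengths equal and cancelling L: (α₁ − α₂)ΔT = P/(A₁E₁) + P/(A₂E₂).
|α₁ − α₂|·ΔT = 7.8×10⁻⁶ × 165 = 0.001287.
1/(A₁E₁) + 1/(A₂E₂) = 1/(1475×35×10³) + 1/(1000×109×10³) = 2.854×10⁻⁸ N⁻¹.
So P = 0.001287 / 2.854×10⁻⁸ = 45.09 kN.
σ_{concrete} = P/A₁ = 45090/1475 = 30.57 MPa, compressive.

σ ≈ 30.6 MPa (compressive)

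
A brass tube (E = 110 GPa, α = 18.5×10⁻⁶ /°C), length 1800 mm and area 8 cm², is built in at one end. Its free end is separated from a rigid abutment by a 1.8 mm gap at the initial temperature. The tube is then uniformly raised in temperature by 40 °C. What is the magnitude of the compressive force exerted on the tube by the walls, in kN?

P ≈ 0 kN

Unrestrained expansion: δ_free = αΔT L = 18.5×10⁻⁶ × 40 × 1800 = 1.332 mm.
Since δ_free = 1.33 mm is less than the 1.8 mm gap, the tube never touches the wall. No axial force develops.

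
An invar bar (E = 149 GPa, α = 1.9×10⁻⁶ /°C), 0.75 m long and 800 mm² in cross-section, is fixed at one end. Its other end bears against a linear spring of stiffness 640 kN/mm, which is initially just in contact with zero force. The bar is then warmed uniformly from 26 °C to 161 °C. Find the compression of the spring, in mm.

If the spring were absent the bar would lengthen by αΔT L = 1.9×10⁻⁶ × 135 × 750 = 0.1924 mm.
With a force P in the spring, the elastic change of the bar is PL/(AE) and that of the spring is P/k; compatibility requires their sum to equal δ_free.
P [ L/(AE) + 1/k ] = δ_free → P [ 750/(800×149×10³) + 1/(640×10³) ] = 0.1924.
P = 0.1924 / 7.854×10⁻⁶ = 24490 N.
Spring compression = P/k = 24490/(640×10³) = 0.03827 mm.

δ ≈ 0.0383 mm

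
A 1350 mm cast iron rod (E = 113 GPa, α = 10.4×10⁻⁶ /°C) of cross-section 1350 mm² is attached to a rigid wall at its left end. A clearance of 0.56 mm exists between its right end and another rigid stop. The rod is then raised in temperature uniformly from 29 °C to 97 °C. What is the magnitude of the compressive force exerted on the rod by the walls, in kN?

Unrestrained expansion: δ_free = αΔT L = 10.4×10⁻⁶ × 68 × 1350 = 0.9547 mm.
This exceeds the 0.56 mm gap, so the wall pushes back. The portion of expansion that must be recovered elastically is δ_free − gap = 0.9547 − 0.56 = 0.3947 mm.
Compatibility: PL/(AE) = 0.3947 mm, so σ = P/A = E × (0.3947/1350) = 33.04 MPa.
Force on the wall = σA = 33.04 × 1350 mm² = 44.6 kN.

P ≈ 44.6 kN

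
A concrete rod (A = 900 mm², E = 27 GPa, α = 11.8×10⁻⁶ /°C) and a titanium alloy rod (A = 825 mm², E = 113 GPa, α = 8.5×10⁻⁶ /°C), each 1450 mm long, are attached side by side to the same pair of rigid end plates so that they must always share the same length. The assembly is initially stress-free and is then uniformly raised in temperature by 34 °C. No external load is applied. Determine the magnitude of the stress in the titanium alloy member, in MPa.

Both members must finish at the same length. With the larger α, the concrete tends to over-expand; the plates restrain it, putting the concrete in compression and the titanium alloy in tension. With no external load the two internal forces are equal and opposite, magnitude P.
Compatibility of the two members (thermal + elastic change equal): (α₁ − α₂)ΔT = P·[1/(A₁E₁) + 1/(A₂E₂)].
|α₁ − α₂|·ΔT = 3.3×10⁻⁶ × 34 = 0.0001122.
1/(A₁E₁) + 1/(A₂E₂) = 1/(900×27×10³) + 1/(825×113×10³) = 5.188×10⁻⁸ N⁻¹.
P = 0.0001122 / 5.188×10⁻⁸ = 2163 N = 2.163 kN.
σ_{titanium alloy} = P/A₂ = 2163/825 = 2.621 MPa, tensile.

σ ≈ 2.62 MPa (tensile)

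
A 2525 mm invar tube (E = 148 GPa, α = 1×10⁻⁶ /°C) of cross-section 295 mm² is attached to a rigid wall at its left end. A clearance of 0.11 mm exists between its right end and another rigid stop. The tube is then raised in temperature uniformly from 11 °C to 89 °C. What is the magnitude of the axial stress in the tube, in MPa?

Free thermal elongation = αΔT L = 1×10⁻⁶ × 78 × 2525 = 0.1969 mm.
After closing the 0.11 mm clearance, 0.1969 − 0.11 = 0.08695 mm of expansion remains to be suppressed by the wall.
That suppressed elongation corresponds to σ = E·Δ/L = 148×10³ × 0.08695/2525 = 5.096 MPa.

σ ≈ 5.1 MPa (compressive)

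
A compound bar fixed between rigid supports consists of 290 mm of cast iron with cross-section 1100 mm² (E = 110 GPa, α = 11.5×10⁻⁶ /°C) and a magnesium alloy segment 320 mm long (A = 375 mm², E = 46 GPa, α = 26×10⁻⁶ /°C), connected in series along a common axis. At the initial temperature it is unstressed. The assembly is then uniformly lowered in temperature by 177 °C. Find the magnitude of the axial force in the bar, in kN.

P ≈ 98.5 kN (tensile)

If the supports were absent, the total length change would be Σ αᵢΔT Lᵢ = 11.5×10⁻⁶×177×290 + 26×10⁻⁶×177×320 = 2.063 mm.
Since the ends are fixed, an axial force P builds up, equal in every segment, with P · Σ Lᵢ/(AᵢEᵢ) = δ_free.
The series flexibility is Σ Lᵢ/(AᵢEᵢ) = 290/(1100×110×10³) + 320/(375×46×10³) = 2.095×10⁻⁵ mm/N.
P = 2.063 / 2.095×10⁻⁵ = 98480 N = 98.48 kN, tensile.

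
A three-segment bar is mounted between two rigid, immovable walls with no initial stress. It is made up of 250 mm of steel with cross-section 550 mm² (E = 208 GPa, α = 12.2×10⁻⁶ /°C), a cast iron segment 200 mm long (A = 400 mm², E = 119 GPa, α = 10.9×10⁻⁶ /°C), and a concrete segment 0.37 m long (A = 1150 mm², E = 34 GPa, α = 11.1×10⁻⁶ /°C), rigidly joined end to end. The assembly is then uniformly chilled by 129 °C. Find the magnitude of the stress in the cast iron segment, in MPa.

σ ≈ 190 MPa (tensile)

With the walls removed the bar would change length by δ_free = Σ αᵢΔT Lᵢ = 12.2×10⁻⁶×129×250 + 10.9×10⁻⁶×129×200 + 11.1×10⁻⁶×129×370 = 1.204 mm.
The walls prevent any net length change, so an axial force P (same in every segment) develops. Compatibility: P · Σ Lᵢ/(AᵢEᵢ) = δ_free.
The series flexibility is Σ Lᵢ/(AᵢEᵢ) = 250/(550×208×10³) + 200/(400×119×10³) + 370/(1150×34×10³) = 1.585×10⁻⁵ mm/N.
Hence P = δ_free / Σ(L/AE) = 1.204/1.585×10⁻⁵ = 75.99 kN (tensile).
σ_{cast iron} = P / A = 75990 / 400 = 190 MPa.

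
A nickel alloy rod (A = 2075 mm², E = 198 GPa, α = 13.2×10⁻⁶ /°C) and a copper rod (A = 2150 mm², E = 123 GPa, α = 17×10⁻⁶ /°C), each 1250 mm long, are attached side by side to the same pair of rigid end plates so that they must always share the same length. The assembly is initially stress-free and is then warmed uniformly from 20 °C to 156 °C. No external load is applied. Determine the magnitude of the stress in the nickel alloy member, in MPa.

Both members must finish at the same length. With the larger α, the copper tends to over-expand; the plates restrain it, putting the copper in compression and the nickel alloy in tension. With no external load the two internal forces are equal and opposite, magnitude P.
Setting the final lengths equal and cancelling L: (α₁ − α₂)ΔT = P/(A₁E₁) + P/(A₂E₂).
|α₁ − α₂|·ΔT = 3.8×10⁻⁶ × 136 = 0.0005168.
1/(A₁E₁) + 1/(A₂E₂) = 1/(2075×198×10³) + 1/(2150×123×10³) = 6.215×10⁻⁹ N⁻¹.
P = 0.0005168 / 6.215×10⁻⁹ = 83150 N = 83.15 kN.
σ_{nickel alloy} = P/A₁ = 83150/2075 = 40.07 MPa, tensile.

σ ≈ 40.1 MPa (tensile)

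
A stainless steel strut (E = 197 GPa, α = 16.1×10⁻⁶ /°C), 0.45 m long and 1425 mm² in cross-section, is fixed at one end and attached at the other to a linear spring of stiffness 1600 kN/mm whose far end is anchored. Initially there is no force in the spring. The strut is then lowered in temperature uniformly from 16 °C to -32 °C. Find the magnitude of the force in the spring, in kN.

Free thermal contraction: δ_free = αΔT L = 16.1×10⁻⁶ × 48 × 450 = 0.3478 mm.
With a force P in the spring, the elastic change of the strut is PL/(AE) and that of the spring is P/k; compatibility requires their sum to equal δ_free.
P [ L/(AE) + 1/k ] = δ_free → P [ 450/(1425×197×10³) + 1/(1600×10³) ] = 0.3478.
P = 0.3478 / 2.228×10⁻⁶ = 156100 N.

P ≈ 156 kN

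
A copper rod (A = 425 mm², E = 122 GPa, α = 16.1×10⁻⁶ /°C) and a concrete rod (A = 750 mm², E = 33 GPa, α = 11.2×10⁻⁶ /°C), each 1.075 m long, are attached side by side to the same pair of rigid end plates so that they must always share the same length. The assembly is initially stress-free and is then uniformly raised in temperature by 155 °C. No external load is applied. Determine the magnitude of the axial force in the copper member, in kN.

Both members must finish at the same length. With the larger α, the copper tends to over-expand; the plates restrain it, putting the copper in compression and the concrete in tension. With no external load the two internal forces are equal and opposite, magnitude P.
Compatibility of the two members (thermal + elastic change equal): (α₁ − α₂)ΔT = P·[1/(A₁E₁) + 1/(A₂E₂)].
|α₁ − α₂|·ΔT = 4.9×10⁻⁶ × 155 = 0.0007595.
1/(A₁E₁) + 1/(A₂E₂) = 1/(425×122×10³) + 1/(750×33×10³) = 5.969×10⁻⁸ N⁻¹.
So P = 0.0007595 / 5.969×10⁻⁸ = 12.72 kN.

P ≈ 12.7 kN (compressive in the copper)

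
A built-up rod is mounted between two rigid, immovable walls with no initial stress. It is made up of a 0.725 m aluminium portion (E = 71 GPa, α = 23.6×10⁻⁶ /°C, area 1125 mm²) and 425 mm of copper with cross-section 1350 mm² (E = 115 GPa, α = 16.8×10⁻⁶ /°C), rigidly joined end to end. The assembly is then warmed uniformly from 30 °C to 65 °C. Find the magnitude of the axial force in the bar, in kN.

P ≈ 71.8 kN (compressive)

With the walls removed the bar would change length by δ_free = Σ αᵢΔT Lᵢ = 23.6×10⁻⁶×35×725 + 16.8×10⁻⁶×35×425 = 0.8488 mm.
Since the ends are fixed, an axial force P builds up, equal in every segment, with P · Σ Lᵢ/(AᵢEᵢ) = δ_free.
Σ Lᵢ/(AᵢEᵢ) = 725/(1125×71×10³) + 425/(1350×115×10³) = 1.181×10⁻⁵ mm/N.
So P = 0.8488 / 1.181×10⁻⁵ = 71.84 kN, compressive.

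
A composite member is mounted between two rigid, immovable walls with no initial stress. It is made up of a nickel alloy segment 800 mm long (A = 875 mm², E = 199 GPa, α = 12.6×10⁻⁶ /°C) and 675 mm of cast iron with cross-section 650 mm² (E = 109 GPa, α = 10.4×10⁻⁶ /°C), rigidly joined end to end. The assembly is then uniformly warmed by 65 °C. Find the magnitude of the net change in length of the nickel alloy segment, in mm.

With the walls removed the bar would change length by δ_free = Σ αᵢΔT Lᵢ = 12.6×10⁻⁶×65×800 + 10.4×10⁻⁶×65×675 = 1.111 mm.
Since the ends are fixed, an axial force P builds up, equal in every segment, with P · Σ Lᵢ/(AᵢEᵢ) = δ_free.
Σ Lᵢ/(AᵢEᵢ) = 800/(875×199×10³) + 675/(650×109×10³) = 1.412×10⁻⁵ mm/N.
Hence P = δ_free / Σ(L/AE) = 1.111/1.412×10⁻⁵ = 78.71 kN (compressive).
For the nickel alloy segment, free thermal change = 12.6×10⁻⁶×65×800 = 0.6552 mm and elastic change from P = 78710×800/(875×199×10³) = 0.3616 mm; these oppose, so the net change is 0.294 mm (segment lengthens).

|ΔL| ≈ 0.294 mm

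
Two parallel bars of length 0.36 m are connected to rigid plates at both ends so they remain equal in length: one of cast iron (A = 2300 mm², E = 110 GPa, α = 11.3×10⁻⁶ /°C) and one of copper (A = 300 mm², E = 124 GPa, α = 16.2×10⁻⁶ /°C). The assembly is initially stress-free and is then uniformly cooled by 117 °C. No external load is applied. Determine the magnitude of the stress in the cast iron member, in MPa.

The copper has the larger α, so on cooling it would change length more than the cast iron if both were free. The rigid plates force a common final length, so the copper is put into tension and the cast iron into compression, with equal and opposite forces P (no external load).
Equating the net (thermal + elastic) strains gives |α₁ − α₂|·ΔT = P·[1/(A₁E₁) + 1/(A₂E₂)].
|α₁ − α₂|·ΔT = 4.9×10⁻⁶ × 117 = 0.0005733.
1/(A₁E₁) + 1/(A₂E₂) = 1/(2300×110×10³) + 1/(300×124×10³) = 3.083×10⁻⁸ N⁻¹.
P = 0.0005733 / 3.083×10⁻⁸ = 18590 N = 18.59 kN.
σ_{cast iron} = P/A₁ = 18590/2300 = 8.084 MPa, compressive.

σ ≈ 8.08 MPa (compressive)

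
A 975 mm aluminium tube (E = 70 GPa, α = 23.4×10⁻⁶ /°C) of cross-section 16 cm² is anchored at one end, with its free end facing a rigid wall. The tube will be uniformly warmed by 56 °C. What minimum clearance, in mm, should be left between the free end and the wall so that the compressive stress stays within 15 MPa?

Free expansion if unrestrained: δ_free = αΔT L = 23.4×10⁻⁶ × 56 × 975 = 1.278 mm.
A stress of 15 MPa corresponds to the wall pushing the tube back by σL/E = 15×975/(70×10³) = 0.2089 mm.
The gap must absorb the remainder: g_min = 1.278 − 0.2089 = 1.069 mm.

g ≈ 1.07 mm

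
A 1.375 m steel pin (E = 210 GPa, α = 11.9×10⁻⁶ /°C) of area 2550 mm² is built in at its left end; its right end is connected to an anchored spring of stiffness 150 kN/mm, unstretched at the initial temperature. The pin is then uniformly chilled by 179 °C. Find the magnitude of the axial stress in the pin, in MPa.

If the spring were absent the pin would shorten by αΔT L = 11.9×10⁻⁶ × 179 × 1375 = 2.929 mm.
Let P be the tensile force in the spring. The pin extends elastically by PL/(AE) and the spring stretches by P/k; together these equal δ_free.
P [ L/(AE) + 1/k ] = δ_free → P [ 1375/(2550×210×10³) + 1/(150×10³) ] = 2.929.
P = 2.929 / 9.234×10⁻⁶ = 317200 N.
σ = P/A = 317200/2550 = 124.4 MPa.

σ ≈ 124 MPa (tensile)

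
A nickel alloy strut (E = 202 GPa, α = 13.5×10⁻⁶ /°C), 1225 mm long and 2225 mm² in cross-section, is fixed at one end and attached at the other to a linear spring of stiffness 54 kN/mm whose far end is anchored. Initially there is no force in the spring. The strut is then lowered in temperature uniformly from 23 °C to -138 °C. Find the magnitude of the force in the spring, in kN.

The unrestrained thermal change is αΔT L = 13.5×10⁻⁶ × 161 × 1225 = 2.663 mm.
Let P be the tensile force in the spring. The strut extends elastically by PL/(AE) and the spring stretches by P/k; together these equal δ_free.
So P = δ_free / [L/(AE) + 1/k] = 2.663 / [ 1225/(2225×202×10³) + 1/(54×10³) ].
P = 2.663 / 2.124×10⁻⁵ = 125300 N.

P ≈ 125 kN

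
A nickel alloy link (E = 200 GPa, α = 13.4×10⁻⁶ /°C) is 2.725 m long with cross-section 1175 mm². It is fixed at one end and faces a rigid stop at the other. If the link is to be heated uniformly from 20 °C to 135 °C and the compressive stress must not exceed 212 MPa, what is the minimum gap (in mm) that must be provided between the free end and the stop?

With no wall the link would lengthen by αΔT L = 13.4×10⁻⁶ × 115 × 2725 = 4.199 mm.
A stress of 212 MPa corresponds to the wall pushing the link back by σL/E = 212×2725/(200×10³) = 2.889 mm.
So the gap has to take up the difference, g_min = δ_free − σL/E = 4.199 − 2.889 = 1.311 mm.

g ≈ 1.31 mm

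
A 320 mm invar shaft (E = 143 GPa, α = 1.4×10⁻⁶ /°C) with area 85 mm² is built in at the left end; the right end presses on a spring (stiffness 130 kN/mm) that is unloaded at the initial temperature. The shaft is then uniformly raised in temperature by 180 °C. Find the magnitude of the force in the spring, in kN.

P ≈ 2.37 kN

The unrestrained thermal change is αΔT L = 1.4×10⁻⁶ × 180 × 320 = 0.08064 mm.
Let P be the compressive force at the spring. The shaft shortens elastically by PL/(AE) and the spring compresses by P/k; together these equal δ_free.
So P = δ_free / [L/(AE) + 1/k] = 0.08064 / [ 320/(85×143×10³) + 1/(130×10³) ].
P = 0.08064 / 3.402×10⁻⁵ = 2370 N.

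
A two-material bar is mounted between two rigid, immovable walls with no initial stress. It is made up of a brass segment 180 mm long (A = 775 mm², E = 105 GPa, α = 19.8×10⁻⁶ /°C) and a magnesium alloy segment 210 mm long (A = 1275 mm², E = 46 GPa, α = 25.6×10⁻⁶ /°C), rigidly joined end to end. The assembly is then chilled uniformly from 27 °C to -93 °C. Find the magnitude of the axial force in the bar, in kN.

P ≈ 185 kN (tensile)

Free thermal contraction of the whole bar: Σ αᵢΔT Lᵢ = 19.8×10⁻⁶×120×180 + 25.6×10⁻⁶×120×210 = 1.073 mm.
The walls prevent any net length change, so an axial force P (same in every segment) develops. Compatibility: P · Σ Lᵢ/(AᵢEᵢ) = δ_free.
Σ Lᵢ/(AᵢEᵢ) = 180/(775×105×10³) + 210/(1275×46×10³) = 5.793×10⁻⁶ mm/N.
So P = 1.073 / 5.793×10⁻⁶ = 185.2 kN, tensile.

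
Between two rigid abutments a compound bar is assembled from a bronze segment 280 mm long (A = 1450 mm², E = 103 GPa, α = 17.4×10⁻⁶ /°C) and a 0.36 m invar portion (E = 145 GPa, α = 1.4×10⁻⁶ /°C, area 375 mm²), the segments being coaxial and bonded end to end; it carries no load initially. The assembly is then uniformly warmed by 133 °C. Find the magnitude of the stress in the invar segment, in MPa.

If the supports were absent, the total length change would be Σ αᵢΔT Lᵢ = 17.4×10⁻⁶×133×280 + 1.4×10⁻⁶×133×360 = 0.715 mm.
The walls prevent any net length change, so an axial force P (same in every segment) develops. Compatibility: P · Σ Lᵢ/(AᵢEᵢ) = δ_free.
Σ Lᵢ/(AᵢEᵢ) = 280/(1450×103×10³) + 360/(375×145×10³) = 8.495×10⁻⁶ mm/N.
So P = 0.715 / 8.495×10⁻⁶ = 84.16 kN, compressive.
σ_{invar} = P / A = 84160 / 375 = 224.4 MPa.

σ ≈ 224 MPa (compressive)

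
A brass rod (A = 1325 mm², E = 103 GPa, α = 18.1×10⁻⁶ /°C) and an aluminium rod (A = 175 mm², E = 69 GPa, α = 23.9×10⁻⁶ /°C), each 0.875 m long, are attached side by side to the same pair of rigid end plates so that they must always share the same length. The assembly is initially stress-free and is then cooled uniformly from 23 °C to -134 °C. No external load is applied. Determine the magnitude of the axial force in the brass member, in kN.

P ≈ 10.1 kN (compressive in the brass)

The aluminium has the larger α, so on cooling it would change length more than the brass if both were free. The rigid plates force a common final length, so the aluminium is put into tension and the brass into compression, with equal and opposite forces P (no external load).
Equating the net (thermal + elastic) strains gives |α₁ − α₂|·ΔT = P·[1/(A₁E₁) + 1/(A₂E₂)].
|α₁ − α₂|·ΔT = 5.8×10⁻⁶ × 157 = 0.0009106.
1/(A₁E₁) + 1/(A₂E₂) = 1/(1325×103×10³) + 1/(175×69×10³) = 9.014×10⁻⁸ N⁻¹.
So P = 0.0009106 / 9.014×10⁻⁸ = 10.1 kN.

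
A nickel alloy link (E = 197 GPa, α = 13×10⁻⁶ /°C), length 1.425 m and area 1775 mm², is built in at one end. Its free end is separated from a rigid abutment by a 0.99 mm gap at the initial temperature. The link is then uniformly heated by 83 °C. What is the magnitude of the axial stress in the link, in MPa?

σ ≈ 75.7 MPa (compressive)

If the wall were absent the link would grow by αΔT L = 13×10⁻⁶ × 83 × 1425 = 1.538 mm.
After closing the 0.99 mm clearance, 1.538 − 0.99 = 0.5476 mm of expansion remains to be suppressed by the wall.
So σ = E(δ_free − g)/L = 197×10³ × 0.5476/1425 = 75.7 MPa.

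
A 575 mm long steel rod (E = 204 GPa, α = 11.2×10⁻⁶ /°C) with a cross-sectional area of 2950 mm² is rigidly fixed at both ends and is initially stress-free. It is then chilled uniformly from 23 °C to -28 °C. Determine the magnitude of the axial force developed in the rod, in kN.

Full restraint means ε = 0, so the stress is σ = EαΔT = 204×10³ × 11.2×10⁻⁶ × 51 = 116.5 MPa.
Axial force P = σA = 116.5 × 2950 = 343700 N = 343.7 kN, tensile.

P ≈ 344 kN (tensile)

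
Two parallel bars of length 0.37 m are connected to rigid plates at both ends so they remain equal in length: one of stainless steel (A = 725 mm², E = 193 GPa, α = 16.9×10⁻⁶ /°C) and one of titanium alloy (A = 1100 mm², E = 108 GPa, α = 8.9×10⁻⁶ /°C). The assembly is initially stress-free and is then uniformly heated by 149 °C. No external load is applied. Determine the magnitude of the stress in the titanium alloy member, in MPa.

Equilibrium of a rigid end plate with no external load gives equal and opposite internal forces ±P in the two members. Since α_{stainless steel} > α_{titanium alloy}, heating drives the stainless steel into compression and the titanium alloy into tension.
Setting the final lengths equal and cancelling L: (α₁ − α₂)ΔT = P/(A₁E₁) + P/(A₂E₂).
|α₁ − α₂|·ΔT = 8×10⁻⁶ × 149 = 0.001192.
1/(A₁E₁) + 1/(A₂E₂) = 1/(725×193×10³) + 1/(1100×108×10³) = 1.556×10⁻⁸ N⁻¹.
P = 0.001192 / 1.556×10⁻⁸ = 76590 N = 76.59 kN.
σ_{titanium alloy} = P/A₂ = 76590/1100 = 69.62 MPa, tensile.

σ ≈ 69.6 MPa (tensile)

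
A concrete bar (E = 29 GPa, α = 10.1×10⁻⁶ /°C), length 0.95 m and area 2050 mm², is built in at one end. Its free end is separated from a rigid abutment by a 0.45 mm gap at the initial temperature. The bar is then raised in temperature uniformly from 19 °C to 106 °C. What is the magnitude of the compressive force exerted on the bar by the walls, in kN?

Unrestrained expansion: δ_free = αΔT L = 10.1×10⁻⁶ × 87 × 950 = 0.8348 mm.
This exceeds the 0.45 mm gap, so the wall pushes back. The portion of expansion that must be recovered elastically is δ_free − gap = 0.8348 − 0.45 = 0.3848 mm.
Compatibility: PL/(AE) = 0.3848 mm, so σ = P/A = E × (0.3848/950) = 11.75 MPa.
P = σA = 11.75 × 2050 = 24.08 kN.

P ≈ 24.1 kN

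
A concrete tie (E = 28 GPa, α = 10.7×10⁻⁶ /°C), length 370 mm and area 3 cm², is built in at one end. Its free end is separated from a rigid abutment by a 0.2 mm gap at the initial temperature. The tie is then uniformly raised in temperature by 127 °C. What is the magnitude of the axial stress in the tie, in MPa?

σ ≈ 22.9 MPa (compressive)

Unrestrained expansion: δ_free = αΔT L = 10.7×10⁻⁶ × 127 × 370 = 0.5028 mm.
This exceeds the 0.2 mm gap, so the wall pushes back. The portion of expansion that must be recovered elastically is δ_free − gap = 0.5028 − 0.2 = 0.3028 mm.
That suppressed elongation corresponds to σ = E·Δ/L = 28×10³ × 0.3028/370 = 22.91 MPa.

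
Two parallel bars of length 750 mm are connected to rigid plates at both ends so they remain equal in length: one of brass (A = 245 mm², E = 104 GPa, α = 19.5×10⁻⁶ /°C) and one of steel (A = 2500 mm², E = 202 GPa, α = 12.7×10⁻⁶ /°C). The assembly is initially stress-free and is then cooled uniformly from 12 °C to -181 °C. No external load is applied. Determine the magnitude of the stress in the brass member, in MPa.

σ ≈ 130 MPa (tensile)

Equilibrium of a rigid end plate with no external load gives equal and opposite internal forces ±P in the two members. Since α_{brass} > α_{steel}, cooling drives the brass into tension and the steel into compression.
Equating the net (thermal + elastic) strains gives |α₁ − α₂|·ΔT = P·[1/(A₁E₁) + 1/(A₂E₂)].
|α₁ − α₂|·ΔT = 6.8×10⁻⁶ × 193 = 0.001312.
1/(A₁E₁) + 1/(A₂E₂) = 1/(245×104×10³) + 1/(2500×202×10³) = 4.123×10⁻⁸ N⁻¹.
So P = 0.001312 / 4.123×10⁻⁸ = 31.83 kN.
σ_{brass} = P/A₁ = 31830/245 = 129.9 MPa, tensile.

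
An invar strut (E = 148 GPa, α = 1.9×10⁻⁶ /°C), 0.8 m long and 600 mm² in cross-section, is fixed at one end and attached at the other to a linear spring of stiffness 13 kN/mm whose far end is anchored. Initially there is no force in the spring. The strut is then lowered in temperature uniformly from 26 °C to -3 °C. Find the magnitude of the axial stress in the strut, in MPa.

Free thermal contraction: δ_free = αΔT L = 1.9×10⁻⁶ × 29 × 800 = 0.04408 mm.
Let P be the tensile force in the spring. The strut extends elastically by PL/(AE) and the spring stretches by P/k; together these equal δ_free.
P [ L/(AE) + 1/k ] = δ_free → P [ 800/(600×148×10³) + 1/(13×10³) ] = 0.04408.
P = 0.04408 / 8.593×10⁻⁵ = 513 N.
σ = P/A = 513/600 = 0.8549 MPa.

σ ≈ 0.855 MPa (tensile)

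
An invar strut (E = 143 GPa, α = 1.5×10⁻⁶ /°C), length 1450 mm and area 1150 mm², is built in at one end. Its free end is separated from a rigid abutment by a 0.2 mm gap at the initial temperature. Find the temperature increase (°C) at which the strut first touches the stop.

The gap closes when αΔT L = 0.2 mm, since the strut is still unstressed at that instant.
So ΔT = g/(αL) = 0.2/(1.5×10⁻⁶ × 1450) = 91.95 °C.

ΔT ≈ 92 °C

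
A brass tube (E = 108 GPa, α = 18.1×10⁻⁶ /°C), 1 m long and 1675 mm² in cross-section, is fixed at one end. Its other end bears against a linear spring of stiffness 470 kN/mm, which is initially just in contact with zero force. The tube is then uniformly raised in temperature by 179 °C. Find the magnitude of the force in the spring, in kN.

The unrestrained thermal change is αΔT L = 18.1×10⁻⁶ × 179 × 1000 = 3.24 mm.
Let P be the compressive force at the spring. The tube shortens elastically by PL/(AE) and the spring compresses by P/k; together these equal δ_free.
So P = δ_free / [L/(AE) + 1/k] = 3.24 / [ 1000/(1675×108×10³) + 1/(470×10³) ].
P = 3.24 / 7.656×10⁻⁶ = 423200 N.

P ≈ 423 kN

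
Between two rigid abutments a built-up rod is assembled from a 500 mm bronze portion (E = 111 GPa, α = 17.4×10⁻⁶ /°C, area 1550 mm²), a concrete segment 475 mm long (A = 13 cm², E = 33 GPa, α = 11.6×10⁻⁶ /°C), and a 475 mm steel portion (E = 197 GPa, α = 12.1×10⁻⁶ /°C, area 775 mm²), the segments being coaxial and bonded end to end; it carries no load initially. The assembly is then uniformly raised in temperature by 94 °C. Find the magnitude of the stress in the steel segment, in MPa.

σ ≈ 142 MPa (compressive)

Free thermal expansion of the whole bar: Σ αᵢΔT Lᵢ = 17.4×10⁻⁶×94×500 + 11.6×10⁻⁶×94×475 + 12.1×10⁻⁶×94×475 = 1.876 mm.
The rigid supports impose zero overall length change; the single axial force P common to all segments must satisfy P Σ Lᵢ/(AᵢEᵢ) = δ_free.
Σ Lᵢ/(AᵢEᵢ) = 500/(1550×111×10³) + 475/(1300×33×10³) + 475/(775×197×10³) = 1.709×10⁻⁵ mm/N.
So P = 1.876 / 1.709×10⁻⁵ = 109.8 kN, compressive.
σ_{steel} = P / A = 109800 / 775 = 141.6 MPa.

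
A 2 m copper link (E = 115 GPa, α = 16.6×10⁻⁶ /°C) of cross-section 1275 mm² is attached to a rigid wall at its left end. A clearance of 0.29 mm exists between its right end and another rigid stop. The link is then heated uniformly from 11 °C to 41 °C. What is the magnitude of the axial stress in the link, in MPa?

σ ≈ 40.6 MPa (compressive)

If the wall were absent the link would grow by αΔT L = 16.6×10⁻⁶ × 30 × 2000 = 0.996 mm.
After closing the 0.29 mm clearance, 0.996 − 0.29 = 0.706 mm of expansion remains to be suppressed by the wall.
So σ = E(δ_free − g)/L = 115×10³ × 0.706/2000 = 40.59 MPa.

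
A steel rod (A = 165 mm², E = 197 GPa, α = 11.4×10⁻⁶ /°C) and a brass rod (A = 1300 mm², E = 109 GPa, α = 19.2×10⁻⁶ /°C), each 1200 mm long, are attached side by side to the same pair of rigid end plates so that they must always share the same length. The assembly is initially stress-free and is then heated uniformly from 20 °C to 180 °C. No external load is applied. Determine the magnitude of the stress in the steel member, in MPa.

σ ≈ 200 MPa (tensile)

The brass has the larger α, so on heating it would change length more than the steel if both were free. The rigid plates force a common final length, so the brass is put into compression and the steel into tension, with equal and opposite forces P (no external load).
Compatibility of the two members (thermal + elastic change equal): (α₁ − α₂)ΔT = P·[1/(A₁E₁) + 1/(A₂E₂)].
|α₁ − α₂|·ΔT = 7.8×10⁻⁶ × 160 = 0.001248.
1/(A₁E₁) + 1/(A₂E₂) = 1/(165×197×10³) + 1/(1300×109×10³) = 3.782×10⁻⁸ N⁻¹.
So P = 0.001248 / 3.782×10⁻⁸ = 33 kN.
σ_{steel} = P/A₁ = 33000/165 = 200 MPa, tensile.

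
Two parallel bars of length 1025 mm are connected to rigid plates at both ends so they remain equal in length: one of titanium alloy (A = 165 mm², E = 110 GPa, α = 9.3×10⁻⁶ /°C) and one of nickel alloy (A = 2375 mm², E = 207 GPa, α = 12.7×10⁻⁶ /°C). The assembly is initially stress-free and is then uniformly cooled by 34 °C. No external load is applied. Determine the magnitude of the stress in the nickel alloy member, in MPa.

σ ≈ 0.852 MPa (tensile)

The nickel alloy has the larger α, so on cooling it would change length more than the titanium alloy if both were free. The rigid plates force a common final length, so the nickel alloy is put into tension and the titanium alloy into compression, with equal and opposite forces P (no external load).
Compatibility of the two members (thermal + elastic change equal): (α₁ − α₂)ΔT = P·[1/(A₁E₁) + 1/(A₂E₂)].
|α₁ − α₂|·ΔT = 3.4×10⁻⁶ × 34 = 0.0001156.
1/(A₁E₁) + 1/(A₂E₂) = 1/(165×110×10³) + 1/(2375×207×10³) = 5.713×10⁻⁸ N⁻¹.
So P = 0.0001156 / 5.713×10⁻⁸ = 2.023 kN.
σ_{nickel alloy} = P/A₂ = 2023/2375 = 0.852 MPa, tensile.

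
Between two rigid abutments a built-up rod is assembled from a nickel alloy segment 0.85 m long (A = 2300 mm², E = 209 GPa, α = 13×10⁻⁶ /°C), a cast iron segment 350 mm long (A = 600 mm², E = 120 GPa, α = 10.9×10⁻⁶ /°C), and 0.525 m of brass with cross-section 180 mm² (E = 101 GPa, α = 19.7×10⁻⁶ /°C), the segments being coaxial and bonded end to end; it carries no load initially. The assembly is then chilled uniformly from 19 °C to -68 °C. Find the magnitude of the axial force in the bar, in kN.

P ≈ 61.8 kN (tensile)

With the walls removed the bar would change length by δ_free = Σ αᵢΔT Lᵢ = 13×10⁻⁶×87×850 + 10.9×10⁻⁶×87×350 + 19.7×10⁻⁶×87×525 = 2.193 mm.
Since the ends are fixed, an axial force P builds up, equal in every segment, with P · Σ Lᵢ/(AᵢEᵢ) = δ_free.
The series flexibility is Σ Lᵢ/(AᵢEᵢ) = 850/(2300×209×10³) + 350/(600×120×10³) + 525/(180×101×10³) = 3.551×10⁻⁵ mm/N.
P = 2.193 / 3.551×10⁻⁵ = 61760 N = 61.76 kN, tensile.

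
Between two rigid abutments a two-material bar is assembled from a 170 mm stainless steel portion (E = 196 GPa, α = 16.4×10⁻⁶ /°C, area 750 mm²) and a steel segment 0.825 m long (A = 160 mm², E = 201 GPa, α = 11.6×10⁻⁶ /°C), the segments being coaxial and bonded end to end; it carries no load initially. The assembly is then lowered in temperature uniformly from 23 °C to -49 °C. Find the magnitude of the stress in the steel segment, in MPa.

σ ≈ 207 MPa (tensile)

If the supports were absent, the total length change would be Σ αᵢΔT Lᵢ = 16.4×10⁻⁶×72×170 + 11.6×10⁻⁶×72×825 = 0.8898 mm.
The walls prevent any net length change, so an axial force P (same in every segment) develops. Compatibility: P · Σ Lᵢ/(AᵢEᵢ) = δ_free.
The series flexibility is Σ Lᵢ/(AᵢEᵢ) = 170/(750×196×10³) + 825/(160×201×10³) = 2.681×10⁻⁵ mm/N.
P = 0.8898 / 2.681×10⁻⁵ = 33190 N = 33.19 kN, tensile.
σ_{steel} = P / A = 33190 / 160 = 207.4 MPa.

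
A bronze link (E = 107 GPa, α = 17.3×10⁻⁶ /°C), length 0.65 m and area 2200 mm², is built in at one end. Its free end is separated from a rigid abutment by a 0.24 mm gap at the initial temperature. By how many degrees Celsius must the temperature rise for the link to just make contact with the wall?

ΔT ≈ 21.3 °C

Contact occurs when the free expansion equals the gap: αΔT L = 0.24 mm.
So ΔT = g/(αL) = 0.24/(17.3×10⁻⁶ × 650) = 21.34 °C.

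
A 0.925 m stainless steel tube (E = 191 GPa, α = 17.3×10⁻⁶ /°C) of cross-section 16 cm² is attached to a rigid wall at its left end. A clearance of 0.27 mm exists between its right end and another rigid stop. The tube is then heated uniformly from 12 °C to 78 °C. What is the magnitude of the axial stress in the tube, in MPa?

σ ≈ 162 MPa (compressive)

If the wall were absent the tube would grow by αΔT L = 17.3×10⁻⁶ × 66 × 925 = 1.056 mm.
After closing the 0.27 mm clearance, 1.056 − 0.27 = 0.7862 mm of expansion remains to be suppressed by the wall.
So σ = E(δ_free − g)/L = 191×10³ × 0.7862/925 = 162.3 MPa.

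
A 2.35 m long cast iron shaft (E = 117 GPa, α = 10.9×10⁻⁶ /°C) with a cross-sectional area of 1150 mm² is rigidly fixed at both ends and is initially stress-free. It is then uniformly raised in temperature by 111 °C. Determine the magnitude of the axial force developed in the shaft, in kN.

P ≈ 163 kN (compressive)

With zero net strain, σ = E·αΔT = 117 GPa × 10.9×10⁻⁶ × 111 = 141.6 MPa.
P = AEαΔT = 1150 × 117×10³ × 10.9×10⁻⁶ × 111 = 162.8 kN (compressive).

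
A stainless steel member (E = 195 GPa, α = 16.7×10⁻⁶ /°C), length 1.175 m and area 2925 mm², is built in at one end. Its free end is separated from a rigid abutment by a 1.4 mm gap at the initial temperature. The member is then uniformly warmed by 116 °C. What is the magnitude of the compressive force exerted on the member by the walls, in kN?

P ≈ 425 kN

Free thermal elongation = αΔT L = 16.7×10⁻⁶ × 116 × 1175 = 2.276 mm.
After closing the 1.4 mm clearance, 2.276 − 1.4 = 0.8762 mm of expansion remains to be suppressed by the wall.
Compatibility: PL/(AE) = 0.8762 mm, so σ = P/A = E × (0.8762/1175) = 145.4 MPa.
P = σA = 145.4 × 2925 = 425.3 kN.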